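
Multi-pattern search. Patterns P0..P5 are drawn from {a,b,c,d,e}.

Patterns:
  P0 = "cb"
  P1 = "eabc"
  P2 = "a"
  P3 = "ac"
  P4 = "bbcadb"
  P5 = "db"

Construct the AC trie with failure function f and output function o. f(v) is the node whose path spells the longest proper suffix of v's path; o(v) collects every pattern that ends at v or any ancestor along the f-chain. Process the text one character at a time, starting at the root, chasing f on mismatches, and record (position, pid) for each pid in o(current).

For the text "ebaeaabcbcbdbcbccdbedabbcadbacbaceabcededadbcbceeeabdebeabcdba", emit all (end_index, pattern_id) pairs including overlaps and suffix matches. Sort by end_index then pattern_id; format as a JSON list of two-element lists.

Build:
Trie (insert patterns):
  n0 'ε': a→7 b→9 c→1 d→15 e→3
  n1 'c': b→2
  n2 'cb': ·  ←P0
  n3 'e': a→4
  n4 'ea': b→5
  n5 'eab': c→6
  n6 'eabc': ·  ←P1
  n7 'a': c→8  ←P2
  n8 'ac': ·  ←P3
  n9 'b': b→10
  n10 'bb': c→11
  n11 'bbc': a→12
  n12 'bbca': d→13
  n13 'bbcad': b→14
  n14 'bbcadb': ·  ←P4
  n15 'd': b→16
  n16 'db': ·  ←P5

BFS fail/out derivation:
  fail(1) 'c': from fail(0)=0 chase 'c': 0 ⇒ 0;  out=∅∪out(0)=∅
  fail(3) 'e': from fail(0)=0 chase 'e': 0 ⇒ 0;  out=∅∪out(0)=∅
  fail(7) 'a': from fail(0)=0 chase 'a': 0 ⇒ 0;  out={2}∪out(0)={2}
  fail(9) 'b': from fail(0)=0 chase 'b': 0 ⇒ 0;  out=∅∪out(0)=∅
  fail(15) 'd': from fail(0)=0 chase 'd': 0 ⇒ 0;  out=∅∪out(0)=∅
  fail(2) 'cb': from fail(1)=0 chase 'b': 0 ⇒ 9;  out={0}∪out(9)={0}
  fail(4) 'ea': from fail(3)=0 chase 'a': 0 ⇒ 7;  out=∅∪out(7)={2}
  fail(8) 'ac': from fail(7)=0 chase 'c': 0 ⇒ 1;  out={3}∪out(1)={3}
  fail(10) 'bb': from fail(9)=0 chase 'b': 0 ⇒ 9;  out=∅∪out(9)=∅
  fail(16) 'db': from fail(15)=0 chase 'b': 0 ⇒ 9;  out={5}∪out(9)={5}
  fail(5) 'eab': from fail(4)=7 chase 'b': 7→0 ⇒ 9;  out=∅∪out(9)=∅
  fail(11) 'bbc': from fail(10)=9 chase 'c': 9→0 ⇒ 1;  out=∅∪out(1)=∅
  fail(6) 'eabc': from fail(5)=9 chase 'c': 9→0 ⇒ 1;  out={1}∪out(1)={1}
  fail(12) 'bbca': from fail(11)=1 chase 'a': 1→0 ⇒ 7;  out=∅∪out(7)={2}
  fail(13) 'bbcad': from fail(12)=7 chase 'd': 7→0 ⇒ 15;  out=∅∪out(15)=∅
  fail(14) 'bbcadb': from fail(13)=15 chase 'b': 15 ⇒ 16;  out={4}∪out(16)={4,5}

Scan:
pos 0 'e': at 3
pos 1 'b': at 9 (via fail)
pos 2 'a': at 7 (via fail)  emit P2@[2:2]
pos 3 'e': at 3 (via fail)
pos 4 'a': at 4  emit P2@[4:4]
pos 5 'a': at 7 (via fail)  emit P2@[5:5]
pos 6 'b': at 9 (via fail)
pos 7 'c': at 1 (via fail)
pos 8 'b': at 2  emit P0@[7:8]
pos 9 'c': at 1 (via fail)
pos 10 'b': at 2  emit P0@[9:10]
pos 11 'd': at 15 (via fail)
pos 12 'b': at 16  emit P5@[11:12]
pos 13 'c': at 1 (via fail)
pos 14 'b': at 2  emit P0@[13:14]
pos 15 'c': at 1 (via fail)
pos 16 'c': at 1 (via fail)
pos 17 'd': at 15 (via fail)
pos 18 'b': at 16  emit P5@[17:18]
pos 19 'e': at 3 (via fail)
pos 20 'd': at 15 (via fail)
pos 21 'a': at 7 (via fail)  emit P2@[21:21]
pos 22 'b': at 9 (via fail)
pos 23 'b': at 10
pos 24 'c': at 11
pos 25 'a': at 12  emit P2@[25:25]
pos 26 'd': at 13
pos 27 'b': at 14  emit P4@[22:27],P5@[26:27]
pos 28 'a': at 7 (via fail)  emit P2@[28:28]
pos 29 'c': at 8  emit P3@[28:29]
pos 30 'b': at 2 (via fail)  emit P0@[29:30]
pos 31 'a': at 7 (via fail)  emit P2@[31:31]
pos 32 'c': at 8  emit P3@[31:32]
pos 33 'e': at 3 (via fail)
pos 34 'a': at 4  emit P2@[34:34]
pos 35 'b': at 5
pos 36 'c': at 6  emit P1@[33:36]
pos 37 'e': at 3 (via fail)
pos 38 'd': at 15 (via fail)
pos 39 'e': at 3 (via fail)
pos 40 'd': at 15 (via fail)
pos 41 'a': at 7 (via fail)  emit P2@[41:41]
pos 42 'd': at 15 (via fail)
pos 43 'b': at 16  emit P5@[42:43]
pos 44 'c': at 1 (via fail)
pos 45 'b': at 2  emit P0@[44:45]
pos 46 'c': at 1 (via fail)
pos 47 'e': at 3 (via fail)
pos 48 'e': at 3 (via fail)
pos 49 'e': at 3 (via fail)
pos 50 'a': at 4  emit P2@[50:50]
pos 51 'b': at 5
pos 52 'd': at 15 (via fail)
pos 53 'e': at 3 (via fail)
pos 54 'b': at 9 (via fail)
pos 55 'e': at 3 (via fail)
pos 56 'a': at 4  emit P2@[56:56]
pos 57 'b': at 5
pos 58 'c': at 6  emit P1@[55:58]
pos 59 'd': at 15 (via fail)
pos 60 'b': at 16  emit P5@[59:60]
pos 61 'a': at 7 (via fail)  emit P2@[61:61]

Matches: [[2,2],[4,2],[5,2],[8,0],[10,0],[12,5],[14,0],[18,5],[21,2],[25,2],[27,4],[27,5],[28,2],[29,3],[30,0],[31,2],[32,3],[34,2],[36,1],[41,2],[43,5],[45,0],[50,2],[56,2],[58,1],[60,5],[61,2]]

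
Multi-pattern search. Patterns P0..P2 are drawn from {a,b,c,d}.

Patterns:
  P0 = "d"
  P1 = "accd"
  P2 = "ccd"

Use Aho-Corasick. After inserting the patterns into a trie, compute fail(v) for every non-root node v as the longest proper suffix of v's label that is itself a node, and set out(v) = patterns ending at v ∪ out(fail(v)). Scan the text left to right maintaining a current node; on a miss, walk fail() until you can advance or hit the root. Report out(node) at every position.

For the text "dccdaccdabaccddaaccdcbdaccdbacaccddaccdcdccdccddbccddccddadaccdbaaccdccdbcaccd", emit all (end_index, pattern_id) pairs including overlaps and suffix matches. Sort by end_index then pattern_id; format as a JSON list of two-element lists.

Construct AC machine:
Trie nodes:
  n0 'ε': a→2 c→6 d→1
  n1 'd': ·  [P0 ends]
  n2 'a': c→3
  n3 'ac': c→4
  n4 'acc': d→5
  n5 'accd': ·  [P1 ends]
  n6 'c': c→7
  n7 'cc': d→8
  n8 'ccd': ·  [P2 ends]

BFS fail/out derivation:
  n1('d'): parent n0 fail=0; on 'd' 0 → fail=0;  out {0}∪∅={0}
  n2('a'): parent n0 fail=0; on 'a' 0 → fail=0;  out ∅∪∅=∅
  n6('c'): parent n0 fail=0; on 'c' 0 → fail=0;  out ∅∪∅=∅
  n3('ac'): parent n2 fail=0; on 'c' 0 → fail=6;  out ∅∪∅=∅
  n7('cc'): parent n6 fail=0; on 'c' 0 → fail=6;  out ∅∪∅=∅
  n4('acc'): parent n3 fail=6; on 'c' 6 → fail=7;  out ∅∪∅=∅
  n8('ccd'): parent n7 fail=6; on 'd' 6→0 → fail=1;  out {2}∪{0}={0,2}
  n5('accd'): parent n4 fail=7; on 'd' 7 → fail=8;  out {1}∪{0,2}={0,1,2}

Text stream:
pos 0 'd': at 1  ** P0@[0:0]
pos 1 'c': at 6 (via fail)
pos 2 'c': at 7
pos 3 'd': at 8  ** P0@[3:3],P2@[1:3]
pos 4 'a': at 2 (via fail)
pos 5 'c': at 3
pos 6 'c': at 4
pos 7 'd': at 5  ** P0@[7:7],P1@[4:7],P2@[5:7]
pos 8 'a': at 2 (via fail)
pos 9 'b': at 0 (via fail)
pos 10 'a': at 2
pos 11 'c': at 3
pos 12 'c': at 4
pos 13 'd': at 5  ** P0@[13:13],P1@[10:13],P2@[11:13]
pos 14 'd': at 1 (via fail)  ** P0@[14:14]
pos 15 'a': at 2 (via fail)
pos 16 'a': at 2 (via fail)
pos 17 'c': at 3
pos 18 'c': at 4
pos 19 'd': at 5  ** P0@[19:19],P1@[16:19],P2@[17:19]
pos 20 'c': at 6 (via fail)
pos 21 'b': at 0 (via fail)
pos 22 'd': at 1  ** P0@[22:22]
pos 23 'a': at 2 (via fail)
pos 24 'c': at 3
pos 25 'c': at 4
pos 26 'd': at 5  ** P0@[26:26],P1@[23:26],P2@[24:26]
pos 27 'b': at 0 (via fail)
pos 28 'a': at 2
pos 29 'c': at 3
pos 30 'a': at 2 (via fail)
pos 31 'c': at 3
pos 32 'c': at 4
pos 33 'd': at 5  ** P0@[33:33],P1@[30:33],P2@[31:33]
pos 34 'd': at 1 (via fail)  ** P0@[34:34]
pos 35 'a': at 2 (via fail)
pos 36 'c': at 3
pos 37 'c': at 4
pos 38 'd': at 5  ** P0@[38:38],P1@[35:38],P2@[36:38]
pos 39 'c': at 6 (via fail)
pos 40 'd': at 1 (via fail)  ** P0@[40:40]
pos 41 'c': at 6 (via fail)
pos 42 'c': at 7
pos 43 'd': at 8  ** P0@[43:43],P2@[41:43]
pos 44 'c': at 6 (via fail)
pos 45 'c': at 7
pos 46 'd': at 8  ** P0@[46:46],P2@[44:46]
pos 47 'd': at 1 (via fail)  ** P0@[47:47]
pos 48 'b': at 0 (via fail)
pos 49 'c': at 6
pos 50 'c': at 7
pos 51 'd': at 8  ** P0@[51:51],P2@[49:51]
pos 52 'd': at 1 (via fail)  ** P0@[52:52]
pos 53 'c': at 6 (via fail)
pos 54 'c': at 7
pos 55 'd': at 8  ** P0@[55:55],P2@[53:55]
pos 56 'd': at 1 (via fail)  ** P0@[56:56]
pos 57 'a': at 2 (via fail)
pos 58 'd': at 1 (via fail)  ** P0@[58:58]
pos 59 'a': at 2 (via fail)
pos 60 'c': at 3
pos 61 'c': at 4
pos 62 'd': at 5  ** P0@[62:62],P1@[59:62],P2@[60:62]
pos 63 'b': at 0 (via fail)
pos 64 'a': at 2
pos 65 'a': at 2 (via fail)
pos 66 'c': at 3
pos 67 'c': at 4
pos 68 'd': at 5  ** P0@[68:68],P1@[65:68],P2@[66:68]
pos 69 'c': at 6 (via fail)
pos 70 'c': at 7
pos 71 'd': at 8  ** P0@[71:71],P2@[69:71]
pos 72 'b': at 0 (via fail)
pos 73 'c': at 6
pos 74 'a': at 2 (via fail)
pos 75 'c': at 3
pos 76 'c': at 4
pos 77 'd': at 5  ** P0@[77:77],P1@[74:77],P2@[75:77]

All matches (sorted): [[0,0],[3,0],[3,2],[7,0],[7,1],[7,2],[13,0],[13,1],[13,2],[14,0],[19,0],[19,1],[19,2],[22,0],[26,0],[26,1],[26,2],[33,0],[33,1],[33,2],[34,0],[38,0],[38,1],[38,2],[40,0],[43,0],[43,2],[46,0],[46,2],[47,0],[51,0],[51,2],[52,0],[55,0],[55,2],[56,0],[58,0],[62,0],[62,1],[62,2],[68,0],[68,1],[68,2],[71,0],[71,2],[77,0],[77,1],[77,2]]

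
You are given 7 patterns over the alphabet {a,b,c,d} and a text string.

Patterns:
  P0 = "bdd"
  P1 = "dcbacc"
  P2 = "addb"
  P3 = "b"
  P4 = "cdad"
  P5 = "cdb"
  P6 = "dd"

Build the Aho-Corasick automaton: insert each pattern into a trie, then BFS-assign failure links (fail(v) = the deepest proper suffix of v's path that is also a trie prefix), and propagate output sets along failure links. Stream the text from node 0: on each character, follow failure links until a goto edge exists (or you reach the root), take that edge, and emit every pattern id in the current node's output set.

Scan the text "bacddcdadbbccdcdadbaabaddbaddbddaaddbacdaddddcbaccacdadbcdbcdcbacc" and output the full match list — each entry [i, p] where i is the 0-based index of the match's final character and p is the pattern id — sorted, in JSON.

Construct AC machine:
Trie nodes:
  0='ε' goto a→10 b→1 c→14 d→4
  1='b' goto d→2  ←P3
  2='bd' goto d→3
  3='bdd' goto ·  ←P0
  4='d' goto c→5 d→19
  5='dc' goto b→6
  6='dcb' goto a→7
  7='dcba' goto c→8
  8='dcbac' goto c→9
  9='dcbacc' goto ·  ←P1
  10='a' goto d→11
  11='ad' goto d→12
  12='add' goto b→13
  13='addb' goto ·  ←P2
  14='c' goto d→15
  15='cd' goto a→16 b→18
  16='cda' goto d→17
  17='cdad' goto ·  ←P4
  18='cdb' goto ·  ←P5
  19='dd' goto ·  ←P6

BFS fail/out derivation:
  fail(1) 'b': from fail(0)=0 chase 'b': 0 ⇒ 0;  out={3}∪out(0)={3}
  fail(4) 'd': from fail(0)=0 chase 'd': 0 ⇒ 0;  out=∅∪out(0)=∅
  fail(10) 'a': from fail(0)=0 chase 'a': 0 ⇒ 0;  out=∅∪out(0)=∅
  fail(14) 'c': from fail(0)=0 chase 'c': 0 ⇒ 0;  out=∅∪out(0)=∅
  fail(2) 'bd': from fail(1)=0 chase 'd': 0 ⇒ 4;  out=∅∪out(4)=∅
  fail(5) 'dc': from fail(4)=0 chase 'c': 0 ⇒ 14;  out=∅∪out(14)=∅
  fail(11) 'ad': from fail(10)=0 chase 'd': 0 ⇒ 4;  out=∅∪out(4)=∅
  fail(15) 'cd': from fail(14)=0 chase 'd': 0 ⇒ 4;  out=∅∪out(4)=∅
  fail(19) 'dd': from fail(4)=0 chase 'd': 0 ⇒ 4;  out={6}∪out(4)={6}
  fail(3) 'bdd': from fail(2)=4 chase 'd': 4 ⇒ 19;  out={0}∪out(19)={0,6}
  fail(6) 'dcb': from fail(5)=14 chase 'b': 14→0 ⇒ 1;  out=∅∪out(1)={3}
  fail(12) 'add': from fail(11)=4 chase 'd': 4 ⇒ 19;  out=∅∪out(19)={6}
  fail(16) 'cda': from fail(15)=4 chase 'a': 4→0 ⇒ 10;  out=∅∪out(10)=∅
  fail(18) 'cdb': from fail(15)=4 chase 'b': 4→0 ⇒ 1;  out={5}∪out(1)={3,5}
  fail(7) 'dcba': from fail(6)=1 chase 'a': 1→0 ⇒ 10;  out=∅∪out(10)=∅
  fail(13) 'addb': from fail(12)=19 chase 'b': 19→4→0 ⇒ 1;  out={2}∪out(1)={2,3}
  fail(17) 'cdad': from fail(16)=10 chase 'd': 10 ⇒ 11;  out={4}∪out(11)={4}
  fail(8) 'dcbac': from fail(7)=10 chase 'c': 10→0 ⇒ 14;  out=∅∪out(14)=∅
  fail(9) 'dcbacc': from fail(8)=14 chase 'c': 14→0 ⇒ 14;  out={1}∪out(14)={1}

Scan:
[0] read 'b'  n0⇒n1  emit P3@[0:0]
[1] read 'a'  n1⇒n10 ·f
[2] read 'c'  n10⇒n14 ·f
[3] read 'd'  n14⇒n15
[4] read 'd'  n15⇒n19 ·f  emit P6@[3:4]
[5] read 'c'  n19⇒n5 ·f
[6] read 'd'  n5⇒n15 ·f
[7] read 'a'  n15⇒n16
[8] read 'd'  n16⇒n17  emit P4@[5:8]
[9] read 'b'  n17⇒n1 ·f  emit P3@[9:9]
[10] read 'b'  n1⇒n1 ·f  emit P3@[10:10]
[11] read 'c'  n1⇒n14 ·f
[12] read 'c'  n14⇒n14 ·f
[13] read 'd'  n14⇒n15
[14] read 'c'  n15⇒n5 ·f
[15] read 'd'  n5⇒n15 ·f
[16] read 'a'  n15⇒n16
[17] read 'd'  n16⇒n17  emit P4@[14:17]
[18] read 'b'  n17⇒n1 ·f  emit P3@[18:18]
[19] read 'a'  n1⇒n10 ·f
[20] read 'a'  n10⇒n10 ·f
[21] read 'b'  n10⇒n1 ·f  emit P3@[21:21]
[22] read 'a'  n1⇒n10 ·f
[23] read 'd'  n10⇒n11
[24] read 'd'  n11⇒n12  emit P6@[23:24]
[25] read 'b'  n12⇒n13  emit P2@[22:25],P3@[25:25]
[26] read 'a'  n13⇒n10 ·f
[27] read 'd'  n10⇒n11
[28] read 'd'  n11⇒n12  emit P6@[27:28]
[29] read 'b'  n12⇒n13  emit P2@[26:29],P3@[29:29]
[30] read 'd'  n13⇒n2 ·f
[31] read 'd'  n2⇒n3  emit P0@[29:31],P6@[30:31]
[32] read 'a'  n3⇒n10 ·f
[33] read 'a'  n10⇒n10 ·f
[34] read 'd'  n10⇒n11
[35] read 'd'  n11⇒n12  emit P6@[34:35]
[36] read 'b'  n12⇒n13  emit P2@[33:36],P3@[36:36]
[37] read 'a'  n13⇒n10 ·f
[38] read 'c'  n10⇒n14 ·f
[39] read 'd'  n14⇒n15
[40] read 'a'  n15⇒n16
[41] read 'd'  n16⇒n17  emit P4@[38:41]
[42] read 'd'  n17⇒n12 ·f  emit P6@[41:42]
[43] read 'd'  n12⇒n19 ·f  emit P6@[42:43]
[44] read 'd'  n19⇒n19 ·f  emit P6@[43:44]
[45] read 'c'  n19⇒n5 ·f
[46] read 'b'  n5⇒n6  emit P3@[46:46]
[47] read 'a'  n6⇒n7
[48] read 'c'  n7⇒n8
[49] read 'c'  n8⇒n9  emit P1@[44:49]
[50] read 'a'  n9⇒n10 ·f
[51] read 'c'  n10⇒n14 ·f
[52] read 'd'  n14⇒n15
[53] read 'a'  n15⇒n16
[54] read 'd'  n16⇒n17  emit P4@[51:54]
[55] read 'b'  n17⇒n1 ·f  emit P3@[55:55]
[56] read 'c'  n1⇒n14 ·f
[57] read 'd'  n14⇒n15
[58] read 'b'  n15⇒n18  emit P3@[58:58],P5@[56:58]
[59] read 'c'  n18⇒n14 ·f
[60] read 'd'  n14⇒n15
[61] read 'c'  n15⇒n5 ·f
[62] read 'b'  n5⇒n6  emit P3@[62:62]
[63] read 'a'  n6⇒n7
[64] read 'c'  n7⇒n8
[65] read 'c'  n8⇒n9  emit P1@[60:65]

Result: [[0,3],[4,6],[8,4],[9,3],[10,3],[17,4],[18,3],[21,3],[24,6],[25,2],[25,3],[28,6],[29,2],[29,3],[31,0],[31,6],[35,6],[36,2],[36,3],[41,4],[42,6],[43,6],[44,6],[46,3],[49,1],[54,4],[55,3],[58,3],[58,5],[62,3],[65,1]]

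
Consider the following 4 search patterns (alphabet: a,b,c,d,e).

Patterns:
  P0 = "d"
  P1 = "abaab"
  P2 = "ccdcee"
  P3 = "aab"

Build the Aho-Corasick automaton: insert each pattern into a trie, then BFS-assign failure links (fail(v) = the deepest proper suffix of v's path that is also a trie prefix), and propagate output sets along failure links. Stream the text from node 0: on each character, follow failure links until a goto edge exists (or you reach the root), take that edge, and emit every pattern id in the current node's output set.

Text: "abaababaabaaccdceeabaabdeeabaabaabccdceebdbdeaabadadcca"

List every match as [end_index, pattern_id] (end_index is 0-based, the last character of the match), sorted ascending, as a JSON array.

Construct AC machine:
Trie (insert patterns):
  0='ε' goto a→2 c→7 d→1
  1='d' goto ·  ←P0
  2='a' goto a→13 b→3
  3='ab' goto a→4
  4='aba' goto a→5
  5='abaa' goto b→6
  6='abaab' goto ·  ←P1
  7='c' goto c→8
  8='cc' goto d→9
  9='ccd' goto c→10
  10='ccdc' goto e→11
  11='ccdce' goto e→12
  12='ccdcee' goto ·  ←P2
  13='aa' goto b→14
  14='aab' goto ·  ←P3

BFS fail/out derivation:
  n1('d'): parent n0 fail=0; on 'd' 0 → fail=0;  out {0}∪∅={0}
  n2('a'): parent n0 fail=0; on 'a' 0 → fail=0;  out ∅∪∅=∅
  n7('c'): parent n0 fail=0; on 'c' 0 → fail=0;  out ∅∪∅=∅
  n3('ab'): parent n2 fail=0; on 'b' 0 → fail=0;  out ∅∪∅=∅
  n8('cc'): parent n7 fail=0; on 'c' 0 → fail=7;  out ∅∪∅=∅
  n13('aa'): parent n2 fail=0; on 'a' 0 → fail=2;  out ∅∪∅=∅
  n4('aba'): parent n3 fail=0; on 'a' 0 → fail=2;  out ∅∪∅=∅
  n9('ccd'): parent n8 fail=7; on 'd' 7→0 → fail=1;  out ∅∪{0}={0}
  n14('aab'): parent n13 fail=2; on 'b' 2 → fail=3;  out {3}∪∅={3}
  n5('abaa'): parent n4 fail=2; on 'a' 2 → fail=13;  out ∅∪∅=∅
  n10('ccdc'): parent n9 fail=1; on 'c' 1→0 → fail=7;  out ∅∪∅=∅
  n6('abaab'): parent n5 fail=13; on 'b' 13 → fail=14;  out {1}∪{3}={1,3}
  n11('ccdce'): parent n10 fail=7; on 'e' 7→0 → fail=0;  out ∅∪∅=∅
  n12('ccdcee'): parent n11 fail=0; on 'e' 0 → fail=0;  out {2}∪∅={2}

Scan:
[0] read 'a'  n0⇒n2
[1] read 'b'  n2⇒n3
[2] read 'a'  n3⇒n4
[3] read 'a'  n4⇒n5
[4] read 'b'  n5⇒n6  → match P1@[0:4],P3@[2:4]
[5] read 'a'  n6⇒n4 (via fail)
[6] read 'b'  n4⇒n3 (via fail)
[7] read 'a'  n3⇒n4
[8] read 'a'  n4⇒n5
[9] read 'b'  n5⇒n6  → match P1@[5:9],P3@[7:9]
[10] read 'a'  n6⇒n4 (via fail)
[11] read 'a'  n4⇒n5
[12] read 'c'  n5⇒n7 (via fail)
[13] read 'c'  n7⇒n8
[14] read 'd'  n8⇒n9  → match P0@[14:14]
[15] read 'c'  n9⇒n10
[16] read 'e'  n10⇒n11
[17] read 'e'  n11⇒n12  → match P2@[12:17]
[18] read 'a'  n12⇒n2 (via fail)
[19] read 'b'  n2⇒n3
[20] read 'a'  n3⇒n4
[21] read 'a'  n4⇒n5
[22] read 'b'  n5⇒n6  → match P1@[18:22],P3@[20:22]
[23] read 'd'  n6⇒n1 (via fail)  → match P0@[23:23]
[24] read 'e'  n1⇒n0 (via fail)
[25] read 'e'  n0⇒n0
[26] read 'a'  n0⇒n2
[27] read 'b'  n2⇒n3
[28] read 'a'  n3⇒n4
[29] read 'a'  n4⇒n5
[30] read 'b'  n5⇒n6  → match P1@[26:30],P3@[28:30]
[31] read 'a'  n6⇒n4 (via fail)
[32] read 'a'  n4⇒n5
[33] read 'b'  n5⇒n6  → match P1@[29:33],P3@[31:33]
[34] read 'c'  n6⇒n7 (via fail)
[35] read 'c'  n7⇒n8
[36] read 'd'  n8⇒n9  → match P0@[36:36]
[37] read 'c'  n9⇒n10
[38] read 'e'  n10⇒n11
[39] read 'e'  n11⇒n12  → match P2@[34:39]
[40] read 'b'  n12⇒n0 (via fail)
[41] read 'd'  n0⇒n1  → match P0@[41:41]
[42] read 'b'  n1⇒n0 (via fail)
[43] read 'd'  n0⇒n1  → match P0@[43:43]
[44] read 'e'  n1⇒n0 (via fail)
[45] read 'a'  n0⇒n2
[46] read 'a'  n2⇒n13
[47] read 'b'  n13⇒n14  → match P3@[45:47]
[48] read 'a'  n14⇒n4 (via fail)
[49] read 'd'  n4⇒n1 (via fail)  → match P0@[49:49]
[50] read 'a'  n1⇒n2 (via fail)
[51] read 'd'  n2⇒n1 (via fail)  → match P0@[51:51]
[52] read 'c'  n1⇒n7 (via fail)
[53] read 'c'  n7⇒n8
[54] read 'a'  n8⇒n2 (via fail)

Result: [[4,1],[4,3],[9,1],[9,3],[14,0],[17,2],[22,1],[22,3],[23,0],[30,1],[30,3],[33,1],[33,3],[36,0],[39,2],[41,0],[43,0],[47,3],[49,0],[51,0]]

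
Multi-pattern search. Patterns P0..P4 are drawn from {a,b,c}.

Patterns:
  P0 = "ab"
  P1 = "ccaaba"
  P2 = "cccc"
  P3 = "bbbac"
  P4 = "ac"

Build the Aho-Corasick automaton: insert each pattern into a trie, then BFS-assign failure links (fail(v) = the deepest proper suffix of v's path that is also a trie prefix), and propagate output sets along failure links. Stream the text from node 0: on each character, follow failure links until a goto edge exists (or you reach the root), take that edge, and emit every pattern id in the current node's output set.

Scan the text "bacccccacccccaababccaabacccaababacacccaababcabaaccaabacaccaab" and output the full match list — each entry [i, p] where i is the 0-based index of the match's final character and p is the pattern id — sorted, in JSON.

Build:
Trie nodes:
  0='ε' goto a→1 b→11 c→3
  1='a' goto b→2 c→16
  2='ab' goto ·  [P0 ends]
  3='c' goto c→4
  4='cc' goto a→5 c→9
  5='cca' goto a→6
  6='ccaa' goto b→7
  7='ccaab' goto a→8
  8='ccaaba' goto ·  [P1 ends]
  9='ccc' goto c→10
  10='cccc' goto ·  [P2 ends]
  11='b' goto b→12
  12='bb' goto b→13
  13='bbb' goto a→14
  14='bbba' goto c→15
  15='bbbac' goto ·  [P3 ends]
  16='ac' goto ·  [P4 ends]

Failure links (BFS by depth):
  n1('a'): parent n0 fail=0; on 'a' 0 → fail=0;  out ∅∪∅=∅
  n3('c'): parent n0 fail=0; on 'c' 0 → fail=0;  out ∅∪∅=∅
  n11('b'): parent n0 fail=0; on 'b' 0 → fail=0;  out ∅∪∅=∅
  n2('ab'): parent n1 fail=0; on 'b' 0 → fail=11;  out {0}∪∅={0}
  n4('cc'): parent n3 fail=0; on 'c' 0 → fail=3;  out ∅∪∅=∅
  n12('bb'): parent n11 fail=0; on 'b' 0 → fail=11;  out ∅∪∅=∅
  n16('ac'): parent n1 fail=0; on 'c' 0 → fail=3;  out {4}∪∅={4}
  n5('cca'): parent n4 fail=3; on 'a' 3→0 → fail=1;  out ∅∪∅=∅
  n9('ccc'): parent n4 fail=3; on 'c' 3 → fail=4;  out ∅∪∅=∅
  n13('bbb'): parent n12 fail=11; on 'b' 11 → fail=12;  out ∅∪∅=∅
  n6('ccaa'): parent n5 fail=1; on 'a' 1→0 → fail=1;  out ∅∪∅=∅
  n10('cccc'): parent n9 fail=4; on 'c' 4 → fail=9;  out {2}∪∅={2}
  n14('bbba'): parent n13 fail=12; on 'a' 12→11→0 → fail=1;  out ∅∪∅=∅
  n7('ccaab'): parent n6 fail=1; on 'b' 1 → fail=2;  out ∅∪{0}={0}
  n15('bbbac'): parent n14 fail=1; on 'c' 1 → fail=16;  out {3}∪{4}={3,4}
  n8('ccaaba'): parent n7 fail=2; on 'a' 2→11→0 → fail=1;  out {1}∪∅={1}

Run:
i=0 'b': node 0→11
i=1 'a': node 11→1 ·f
i=2 'c': node 1→16  ** P4@[1:2]
i=3 'c': node 16→4 ·f
i=4 'c': node 4→9
i=5 'c': node 9→10  ** P2@[2:5]
i=6 'c': node 10→10 ·f  ** P2@[3:6]
i=7 'a': node 10→5 ·f
i=8 'c': node 5→16 ·f  ** P4@[7:8]
i=9 'c': node 16→4 ·f
i=10 'c': node 4→9
i=11 'c': node 9→10  ** P2@[8:11]
i=12 'c': node 10→10 ·f  ** P2@[9:12]
i=13 'a': node 10→5 ·f
i=14 'a': node 5→6
i=15 'b': node 6→7  ** P0@[14:15]
i=16 'a': node 7→8  ** P1@[11:16]
i=17 'b': node 8→2 ·f  ** P0@[16:17]
i=18 'c': node 2→3 ·f
i=19 'c': node 3→4
i=20 'a': node 4→5
i=21 'a': node 5→6
i=22 'b': node 6→7  ** P0@[21:22]
i=23 'a': node 7→8  ** P1@[18:23]
i=24 'c': node 8→16 ·f  ** P4@[23:24]
i=25 'c': node 16→4 ·f
i=26 'c': node 4→9
i=27 'a': node 9→5 ·f
i=28 'a': node 5→6
i=29 'b': node 6→7  ** P0@[28:29]
i=30 'a': node 7→8  ** P1@[25:30]
i=31 'b': node 8→2 ·f  ** P0@[30:31]
i=32 'a': node 2→1 ·f
i=33 'c': node 1→16  ** P4@[32:33]
i=34 'a': node 16→1 ·f
i=35 'c': node 1→16  ** P4@[34:35]
i=36 'c': node 16→4 ·f
i=37 'c': node 4→9
i=38 'a': node 9→5 ·f
i=39 'a': node 5→6
i=40 'b': node 6→7  ** P0@[39:40]
i=41 'a': node 7→8  ** P1@[36:41]
i=42 'b': node 8→2 ·f  ** P0@[41:42]
i=43 'c': node 2→3 ·f
i=44 'a': node 3→1 ·f
i=45 'b': node 1→2  ** P0@[44:45]
i=46 'a': node 2→1 ·f
i=47 'a': node 1→1 ·f
i=48 'c': node 1→16  ** P4@[47:48]
i=49 'c': node 16→4 ·f
i=50 'a': node 4→5
i=51 'a': node 5→6
i=52 'b': node 6→7  ** P0@[51:52]
i=53 'a': node 7→8  ** P1@[48:53]
i=54 'c': node 8→16 ·f  ** P4@[53:54]
i=55 'a': node 16→1 ·f
i=56 'c': node 1→16  ** P4@[55:56]
i=57 'c': node 16→4 ·f
i=58 'a': node 4→5
i=59 'a': node 5→6
i=60 'b': node 6→7  ** P0@[59:60]

Result: [[2,4],[5,2],[6,2],[8,4],[11,2],[12,2],[15,0],[16,1],[17,0],[22,0],[23,1],[24,4],[29,0],[30,1],[31,0],[33,4],[35,4],[40,0],[41,1],[42,0],[45,0],[48,4],[52,0],[53,1],[54,4],[56,4],[60,0]]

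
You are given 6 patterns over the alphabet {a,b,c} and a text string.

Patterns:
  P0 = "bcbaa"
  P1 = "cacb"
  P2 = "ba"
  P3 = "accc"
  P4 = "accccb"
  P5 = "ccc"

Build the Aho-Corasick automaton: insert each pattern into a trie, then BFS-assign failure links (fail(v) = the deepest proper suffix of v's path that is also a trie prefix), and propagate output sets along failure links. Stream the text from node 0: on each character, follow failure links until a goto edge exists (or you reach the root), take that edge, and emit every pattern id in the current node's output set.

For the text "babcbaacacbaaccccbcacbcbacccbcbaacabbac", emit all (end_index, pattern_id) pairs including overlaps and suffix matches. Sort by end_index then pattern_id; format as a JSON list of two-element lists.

Construct AC machine:
Trie nodes:
  n0 'ε': a→11 b→1 c→6
  n1 'b': a→10 c→2
  n2 'bc': b→3
  n3 'bcb': a→4
  n4 'bcba': a→5
  n5 'bcbaa': ·  [P0 ends]
  n6 'c': a→7 c→17
  n7 'ca': c→8
  n8 'cac': b→9
  n9 'cacb': ·  [P1 ends]
  n10 'ba': ·  [P2 ends]
  n11 'a': c→12
  n12 'ac': c→13
  n13 'acc': c→14
  n14 'accc': c→15  [P3 ends]
  n15 'acccc': b→16
  n16 'accccb': ·  [P4 ends]
  n17 'cc': c→18
  n18 'ccc': ·  [P5 ends]

BFS fail/out derivation:
  n1('b'): parent n0 fail=0; on 'b' 0 → fail=0;  out ∅∪∅=∅
  n6('c'): parent n0 fail=0; on 'c' 0 → fail=0;  out ∅∪∅=∅
  n11('a'): parent n0 fail=0; on 'a' 0 → fail=0;  out ∅∪∅=∅
  n2('bc'): parent n1 fail=0; on 'c' 0 → fail=6;  out ∅∪∅=∅
  n7('ca'): parent n6 fail=0; on 'a' 0 → fail=11;  out ∅∪∅=∅
  n10('ba'): parent n1 fail=0; on 'a' 0 → fail=11;  out {2}∪∅={2}
  n12('ac'): parent n11 fail=0; on 'c' 0 → fail=6;  out ∅∪∅=∅
  n17('cc'): parent n6 fail=0; on 'c' 0 → fail=6;  out ∅∪∅=∅
  n3('bcb'): parent n2 fail=6; on 'b' 6→0 → fail=1;  out ∅∪∅=∅
  n8('cac'): parent n7 fail=11; on 'c' 11 → fail=12;  out ∅∪∅=∅
  n13('acc'): parent n12 fail=6; on 'c' 6 → fail=17;  out ∅∪∅=∅
  n18('ccc'): parent n17 fail=6; on 'c' 6 → fail=17;  out {5}∪∅={5}
  n4('bcba'): parent n3 fail=1; on 'a' 1 → fail=10;  out ∅∪{2}={2}
  n9('cacb'): parent n8 fail=12; on 'b' 12→6→0 → fail=1;  out {1}∪∅={1}
  n14('accc'): parent n13 fail=17; on 'c' 17 → fail=18;  out {3}∪{5}={3,5}
  n5('bcbaa'): parent n4 fail=10; on 'a' 10→11→0 → fail=11;  out {0}∪∅={0}
  n15('acccc'): parent n14 fail=18; on 'c' 18→17 → fail=18;  out ∅∪{5}={5}
  n16('accccb'): parent n15 fail=18; on 'b' 18→17→6→0 → fail=1;  out {4}∪∅={4}

Run:
i=0 'b': node 0→1
i=1 'a': node 1→10  ** P2@[0:1]
i=2 'b': node 10→1 (fail-walked)
i=3 'c': node 1→2
i=4 'b': node 2→3
i=5 'a': node 3→4  ** P2@[4:5]
i=6 'a': node 4→5  ** P0@[2:6]
i=7 'c': node 5→12 (fail-walked)
i=8 'a': node 12→7 (fail-walked)
i=9 'c': node 7→8
i=10 'b': node 8→9  ** P1@[7:10]
i=11 'a': node 9→10 (fail-walked)  ** P2@[10:11]
i=12 'a': node 10→11 (fail-walked)
i=13 'c': node 11→12
i=14 'c': node 12→13
i=15 'c': node 13→14  ** P3@[12:15],P5@[13:15]
i=16 'c': node 14→15  ** P5@[14:16]
i=17 'b': node 15→16  ** P4@[12:17]
i=18 'c': node 16→2 (fail-walked)
i=19 'a': node 2→7 (fail-walked)
i=20 'c': node 7→8
i=21 'b': node 8→9  ** P1@[18:21]
i=22 'c': node 9→2 (fail-walked)
i=23 'b': node 2→3
i=24 'a': node 3→4  ** P2@[23:24]
i=25 'c': node 4→12 (fail-walked)
i=26 'c': node 12→13
i=27 'c': node 13→14  ** P3@[24:27],P5@[25:27]
i=28 'b': node 14→1 (fail-walked)
i=29 'c': node 1→2
i=30 'b': node 2→3
i=31 'a': node 3→4  ** P2@[30:31]
i=32 'a': node 4→5  ** P0@[28:32]
i=33 'c': node 5→12 (fail-walked)
i=34 'a': node 12→7 (fail-walked)
i=35 'b': node 7→1 (fail-walked)
i=36 'b': node 1→1 (fail-walked)
i=37 'a': node 1→10  ** P2@[36:37]
i=38 'c': node 10→12 (fail-walked)

All matches (sorted): [[1,2],[5,2],[6,0],[10,1],[11,2],[15,3],[15,5],[16,5],[17,4],[21,1],[24,2],[27,3],[27,5],[31,2],[32,0],[37,2]]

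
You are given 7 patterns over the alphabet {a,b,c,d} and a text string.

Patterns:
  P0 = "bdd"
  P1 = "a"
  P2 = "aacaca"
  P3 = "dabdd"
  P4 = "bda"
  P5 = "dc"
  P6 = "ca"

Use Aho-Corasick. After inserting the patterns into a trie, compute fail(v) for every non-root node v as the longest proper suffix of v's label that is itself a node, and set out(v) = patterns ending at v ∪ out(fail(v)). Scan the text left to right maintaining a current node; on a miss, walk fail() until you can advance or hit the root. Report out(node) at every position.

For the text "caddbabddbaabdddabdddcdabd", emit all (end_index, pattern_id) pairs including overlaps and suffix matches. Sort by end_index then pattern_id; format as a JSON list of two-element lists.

Build automaton:
Trie (insert patterns):
  0='ε' goto a→4 b→1 c→17 d→10
  1='b' goto d→2
  2='bd' goto a→15 d→3
  3='bdd' goto ·  ←P0
  4='a' goto a→5  ←P1
  5='aa' goto c→6
  6='aac' goto a→7
  7='aaca' goto c→8
  8='aacac' goto a→9
  9='aacaca' goto ·  ←P2
  10='d' goto a→11 c→16
  11='da' goto b→12
  12='dab' goto d→13
  13='dabd' goto d→14
  14='dabdd' goto ·  ←P3
  15='bda' goto ·  ←P4
  16='dc' goto ·  ←P5
  17='c' goto a→18
  18='ca' goto ·  ←P6

BFS fail/out derivation:
  fail(1) 'b': from fail(0)=0 chase 'b': 0 ⇒ 0;  out=∅∪out(0)=∅
  fail(4) 'a': from fail(0)=0 chase 'a': 0 ⇒ 0;  out={1}∪out(0)={1}
  fail(10) 'd': from fail(0)=0 chase 'd': 0 ⇒ 0;  out=∅∪out(0)=∅
  fail(17) 'c': from fail(0)=0 chase 'c': 0 ⇒ 0;  out=∅∪out(0)=∅
  fail(2) 'bd': from fail(1)=0 chase 'd': 0 ⇒ 10;  out=∅∪out(10)=∅
  fail(5) 'aa': from fail(4)=0 chase 'a': 0 ⇒ 4;  out=∅∪out(4)={1}
  fail(11) 'da': from fail(10)=0 chase 'a': 0 ⇒ 4;  out=∅∪out(4)={1}
  fail(16) 'dc': from fail(10)=0 chase 'c': 0 ⇒ 17;  out={5}∪out(17)={5}
  fail(18) 'ca': from fail(17)=0 chase 'a': 0 ⇒ 4;  out={6}∪out(4)={1,6}
  fail(3) 'bdd': from fail(2)=10 chase 'd': 10→0 ⇒ 10;  out={0}∪out(10)={0}
  fail(6) 'aac': from fail(5)=4 chase 'c': 4→0 ⇒ 17;  out=∅∪out(17)=∅
  fail(12) 'dab': from fail(11)=4 chase 'b': 4→0 ⇒ 1;  out=∅∪out(1)=∅
  fail(15) 'bda': from fail(2)=10 chase 'a': 10 ⇒ 11;  out={4}∪out(11)={1,4}
  fail(7) 'aaca': from fail(6)=17 chase 'a': 17 ⇒ 18;  out=∅∪out(18)={1,6}
  fail(13) 'dabd': from fail(12)=1 chase 'd': 1 ⇒ 2;  out=∅∪out(2)=∅
  fail(8) 'aacac': from fail(7)=18 chase 'c': 18→4→0 ⇒ 17;  out=∅∪out(17)=∅
  fail(14) 'dabdd': from fail(13)=2 chase 'd': 2 ⇒ 3;  out={3}∪out(3)={0,3}
  fail(9) 'aacaca': from fail(8)=17 chase 'a': 17 ⇒ 18;  out={2}∪out(18)={1,2,6}

Text stream:
pos 0 'c': at 17
pos 1 'a': at 18  → match P1@[1:1],P6@[0:1]
pos 2 'd': at 10 (fail-walked)
pos 3 'd': at 10 (fail-walked)
pos 4 'b': at 1 (fail-walked)
pos 5 'a': at 4 (fail-walked)  → match P1@[5:5]
pos 6 'b': at 1 (fail-walked)
pos 7 'd': at 2
pos 8 'd': at 3  → match P0@[6:8]
pos 9 'b': at 1 (fail-walked)
pos 10 'a': at 4 (fail-walked)  → match P1@[10:10]
pos 11 'a': at 5  → match P1@[11:11]
pos 12 'b': at 1 (fail-walked)
pos 13 'd': at 2
pos 14 'd': at 3  → match P0@[12:14]
pos 15 'd': at 10 (fail-walked)
pos 16 'a': at 11  → match P1@[16:16]
pos 17 'b': at 12
pos 18 'd': at 13
pos 19 'd': at 14  → match P0@[17:19],P3@[15:19]
pos 20 'd': at 10 (fail-walked)
pos 21 'c': at 16  → match P5@[20:21]
pos 22 'd': at 10 (fail-walked)
pos 23 'a': at 11  → match P1@[23:23]
pos 24 'b': at 12
pos 25 'd': at 13

Result: [[1,1],[1,6],[5,1],[8,0],[10,1],[11,1],[14,0],[16,1],[19,0],[19,3],[21,5],[23,1]]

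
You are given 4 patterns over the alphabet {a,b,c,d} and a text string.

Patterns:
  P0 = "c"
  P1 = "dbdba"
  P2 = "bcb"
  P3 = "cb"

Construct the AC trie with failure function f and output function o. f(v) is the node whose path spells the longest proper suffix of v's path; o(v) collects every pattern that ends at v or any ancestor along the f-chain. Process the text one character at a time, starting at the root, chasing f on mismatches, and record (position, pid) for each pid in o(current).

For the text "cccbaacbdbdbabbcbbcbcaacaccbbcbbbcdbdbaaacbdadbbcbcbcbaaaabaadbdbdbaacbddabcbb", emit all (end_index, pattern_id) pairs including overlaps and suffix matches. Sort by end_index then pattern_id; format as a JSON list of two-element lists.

Construct AC machine:
Trie nodes:
  0='ε' goto b→7 c→1 d→2
  1='c' goto b→10  [P0 ends]
  2='d' goto b→3
  3='db' goto d→4
  4='dbd' goto b→5
  5='dbdb' goto a→6
  6='dbdba' goto ·  [P1 ends]
  7='b' goto c→8
  8='bc' goto b→9
  9='bcb' goto ·  [P2 ends]
  10='cb' goto ·  [P3 ends]

Failure links (BFS by depth):
  fail(1) 'c': from fail(0)=0 chase 'c': 0 ⇒ 0;  out={0}∪out(0)={0}
  fail(2) 'd': from fail(0)=0 chase 'd': 0 ⇒ 0;  out=∅∪out(0)=∅
  fail(7) 'b': from fail(0)=0 chase 'b': 0 ⇒ 0;  out=∅∪out(0)=∅
  fail(3) 'db': from fail(2)=0 chase 'b': 0 ⇒ 7;  out=∅∪out(7)=∅
  fail(8) 'bc': from fail(7)=0 chase 'c': 0 ⇒ 1;  out=∅∪out(1)={0}
  fail(10) 'cb': from fail(1)=0 chase 'b': 0 ⇒ 7;  out={3}∪out(7)={3}
  fail(4) 'dbd': from fail(3)=7 chase 'd': 7→0 ⇒ 2;  out=∅∪out(2)=∅
  fail(9) 'bcb': from fail(8)=1 chase 'b': 1 ⇒ 10;  out={2}∪out(10)={2,3}
  fail(5) 'dbdb': from fail(4)=2 chase 'b': 2 ⇒ 3;  out=∅∪out(3)=∅
  fail(6) 'dbdba': from fail(5)=3 chase 'a': 3→7→0 ⇒ 0;  out={1}∪out(0)={1}

Scan:
i=0 'c': node 0→1  emit P0@[0:0]
i=1 'c': node 1→1 (via fail)  emit P0@[1:1]
i=2 'c': node 1→1 (via fail)  emit P0@[2:2]
i=3 'b': node 1→10  emit P3@[2:3]
i=4 'a': node 10→0 (via fail)
i=5 'a': node 0→0
i=6 'c': node 0→1  emit P0@[6:6]
i=7 'b': node 1→10  emit P3@[6:7]
i=8 'd': node 10→2 (via fail)
i=9 'b': node 2→3
i=10 'd': node 3→4
i=11 'b': node 4→5
i=12 'a': node 5→6  emit P1@[8:12]
i=13 'b': node 6→7 (via fail)
i=14 'b': node 7→7 (via fail)
i=15 'c': node 7→8  emit P0@[15:15]
i=16 'b': node 8→9  emit P2@[14:16],P3@[15:16]
i=17 'b': node 9→7 (via fail)
i=18 'c': node 7→8  emit P0@[18:18]
i=19 'b': node 8→9  emit P2@[17:19],P3@[18:19]
i=20 'c': node 9→8 (via fail)  emit P0@[20:20]
i=21 'a': node 8→0 (via fail)
i=22 'a': node 0→0
i=23 'c': node 0→1  emit P0@[23:23]
i=24 'a': node 1→0 (via fail)
i=25 'c': node 0→1  emit P0@[25:25]
i=26 'c': node 1→1 (via fail)  emit P0@[26:26]
i=27 'b': node 1→10  emit P3@[26:27]
i=28 'b': node 10→7 (via fail)
i=29 'c': node 7→8  emit P0@[29:29]
i=30 'b': node 8→9  emit P2@[28:30],P3@[29:30]
i=31 'b': node 9→7 (via fail)
i=32 'b': node 7→7 (via fail)
i=33 'c': node 7→8  emit P0@[33:33]
i=34 'd': node 8→2 (via fail)
i=35 'b': node 2→3
i=36 'd': node 3→4
i=37 'b': node 4→5
i=38 'a': node 5→6  emit P1@[34:38]
i=39 'a': node 6→0 (via fail)
i=40 'a': node 0→0
i=41 'c': node 0→1  emit P0@[41:41]
i=42 'b': node 1→10  emit P3@[41:42]
i=43 'd': node 10→2 (via fail)
i=44 'a': node 2→0 (via fail)
i=45 'd': node 0→2
i=46 'b': node 2→3
i=47 'b': node 3→7 (via fail)
i=48 'c': node 7→8  emit P0@[48:48]
i=49 'b': node 8→9  emit P2@[47:49],P3@[48:49]
i=50 'c': node 9→8 (via fail)  emit P0@[50:50]
i=51 'b': node 8→9  emit P2@[49:51],P3@[50:51]
i=52 'c': node 9→8 (via fail)  emit P0@[52:52]
i=53 'b': node 8→9  emit P2@[51:53],P3@[52:53]
i=54 'a': node 9→0 (via fail)
i=55 'a': node 0→0
i=56 'a': node 0→0
i=57 'a': node 0→0
i=58 'b': node 0→7
i=59 'a': node 7→0 (via fail)
i=60 'a': node 0→0
i=61 'd': node 0→2
i=62 'b': node 2→3
i=63 'd': node 3→4
i=64 'b': node 4→5
i=65 'd': node 5→4 (via fail)
i=66 'b': node 4→5
i=67 'a': node 5→6  emit P1@[63:67]
i=68 'a': node 6→0 (via fail)
i=69 'c': node 0→1  emit P0@[69:69]
i=70 'b': node 1→10  emit P3@[69:70]
i=71 'd': node 10→2 (via fail)
i=72 'd': node 2→2 (via fail)
i=73 'a': node 2→0 (via fail)
i=74 'b': node 0→7
i=75 'c': node 7→8  emit P0@[75:75]
i=76 'b': node 8→9  emit P2@[74:76],P3@[75:76]
i=77 'b': node 9→7 (via fail)

Result: [[0,0],[1,0],[2,0],[3,3],[6,0],[7,3],[12,1],[15,0],[16,2],[16,3],[18,0],[19,2],[19,3],[20,0],[23,0],[25,0],[26,0],[27,3],[29,0],[30,2],[30,3],[33,0],[38,1],[41,0],[42,3],[48,0],[49,2],[49,3],[50,0],[51,2],[51,3],[52,0],[53,2],[53,3],[67,1],[69,0],[70,3],[75,0],[76,2],[76,3]]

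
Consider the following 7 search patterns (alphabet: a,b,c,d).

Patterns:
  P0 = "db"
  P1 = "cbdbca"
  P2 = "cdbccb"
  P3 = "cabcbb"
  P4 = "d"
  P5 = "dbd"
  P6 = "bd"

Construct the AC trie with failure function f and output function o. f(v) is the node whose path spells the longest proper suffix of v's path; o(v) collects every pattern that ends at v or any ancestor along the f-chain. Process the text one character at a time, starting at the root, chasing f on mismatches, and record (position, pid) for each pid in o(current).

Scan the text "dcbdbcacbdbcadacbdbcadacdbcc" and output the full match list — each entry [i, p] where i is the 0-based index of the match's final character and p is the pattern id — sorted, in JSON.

Build automaton:
Trie (insert patterns):
  n0 'ε': b→20 c→3 d→1
  n1 'd': b→2  ←P4
  n2 'db': d→19  ←P0
  n3 'c': a→14 b→4 d→9
  n4 'cb': d→5
  n5 'cbd': b→6
  n6 'cbdb': c→7
  n7 'cbdbc': a→8
  n8 'cbdbca': ·  ←P1
  n9 'cd': b→10
  n10 'cdb': c→11
  n11 'cdbc': c→12
  n12 'cdbcc': b→13
  n13 'cdbccb': ·  ←P2
  n14 'ca': b→15
  n15 'cab': c→16
  n16 'cabc': b→17
  n17 'cabcb': b→18
  n18 'cabcbb': ·  ←P3
  n19 'dbd': ·  ←P5
  n20 'b': d→21
  n21 'bd': ·  ←P6

BFS fail/out derivation:
  n1('d'): parent n0 fail=0; on 'd' 0 → fail=0;  out {4}∪∅={4}
  n3('c'): parent n0 fail=0; on 'c' 0 → fail=0;  out ∅∪∅=∅
  n20('b'): parent n0 fail=0; on 'b' 0 → fail=0;  out ∅∪∅=∅
  n2('db'): parent n1 fail=0; on 'b' 0 → fail=20;  out {0}∪∅={0}
  n4('cb'): parent n3 fail=0; on 'b' 0 → fail=20;  out ∅∪∅=∅
  n9('cd'): parent n3 fail=0; on 'd' 0 → fail=1;  out ∅∪{4}={4}
  n14('ca'): parent n3 fail=0; on 'a' 0 → fail=0;  out ∅∪∅=∅
  n21('bd'): parent n20 fail=0; on 'd' 0 → fail=1;  out {6}∪{4}={4,6}
  n5('cbd'): parent n4 fail=20; on 'd' 20 → fail=21;  out ∅∪{4,6}={4,6}
  n10('cdb'): parent n9 fail=1; on 'b' 1 → fail=2;  out ∅∪{0}={0}
  n15('cab'): parent n14 fail=0; on 'b' 0 → fail=20;  out ∅∪∅=∅
  n19('dbd'): parent n2 fail=20; on 'd' 20 → fail=21;  out {5}∪{4,6}={4,5,6}
  n6('cbdb'): parent n5 fail=21; on 'b' 21→1 → fail=2;  out ∅∪{0}={0}
  n11('cdbc'): parent n10 fail=2; on 'c' 2→20→0 → fail=3;  out ∅∪∅=∅
  n16('cabc'): parent n15 fail=20; on 'c' 20→0 → fail=3;  out ∅∪∅=∅
  n7('cbdbc'): parent n6 fail=2; on 'c' 2→20→0 → fail=3;  out ∅∪∅=∅
  n12('cdbcc'): parent n11 fail=3; on 'c' 3→0 → fail=3;  out ∅∪∅=∅
  n17('cabcb'): parent n16 fail=3; on 'b' 3 → fail=4;  out ∅∪∅=∅
  n8('cbdbca'): parent n7 fail=3; on 'a' 3 → fail=14;  out {1}∪∅={1}
  n13('cdbccb'): parent n12 fail=3; on 'b' 3 → fail=4;  out {2}∪∅={2}
  n18('cabcbb'): parent n17 fail=4; on 'b' 4→20→0 → fail=20;  out {3}∪∅={3}

Text stream:
[0] read 'd'  n0⇒n1  emit P4@[0:0]
[1] read 'c'  n1⇒n3 (via fail)
[2] read 'b'  n3⇒n4
[3] read 'd'  n4⇒n5  emit P4@[3:3],P6@[2:3]
[4] read 'b'  n5⇒n6  emit P0@[3:4]
[5] read 'c'  n6⇒n7
[6] read 'a'  n7⇒n8  emit P1@[1:6]
[7] read 'c'  n8⇒n3 (via fail)
[8] read 'b'  n3⇒n4
[9] read 'd'  n4⇒n5  emit P4@[9:9],P6@[8:9]
[10] read 'b'  n5⇒n6  emit P0@[9:10]
[11] read 'c'  n6⇒n7
[12] read 'a'  n7⇒n8  emit P1@[7:12]
[13] read 'd'  n8⇒n1 (via fail)  emit P4@[13:13]
[14] read 'a'  n1⇒n0 (via fail)
[15] read 'c'  n0⇒n3
[16] read 'b'  n3⇒n4
[17] read 'd'  n4⇒n5  emit P4@[17:17],P6@[16:17]
[18] read 'b'  n5⇒n6  emit P0@[17:18]
[19] read 'c'  n6⇒n7
[20] read 'a'  n7⇒n8  emit P1@[15:20]
[21] read 'd'  n8⇒n1 (via fail)  emit P4@[21:21]
[22] read 'a'  n1⇒n0 (via fail)
[23] read 'c'  n0⇒n3
[24] read 'd'  n3⇒n9  emit P4@[24:24]
[25] read 'b'  n9⇒n10  emit P0@[24:25]
[26] read 'c'  n10⇒n11
[27] read 'c'  n11⇒n12

All matches (sorted): [[0,4],[3,4],[3,6],[4,0],[6,1],[9,4],[9,6],[10,0],[12,1],[13,4],[17,4],[17,6],[18,0],[20,1],[21,4],[24,4],[25,0]]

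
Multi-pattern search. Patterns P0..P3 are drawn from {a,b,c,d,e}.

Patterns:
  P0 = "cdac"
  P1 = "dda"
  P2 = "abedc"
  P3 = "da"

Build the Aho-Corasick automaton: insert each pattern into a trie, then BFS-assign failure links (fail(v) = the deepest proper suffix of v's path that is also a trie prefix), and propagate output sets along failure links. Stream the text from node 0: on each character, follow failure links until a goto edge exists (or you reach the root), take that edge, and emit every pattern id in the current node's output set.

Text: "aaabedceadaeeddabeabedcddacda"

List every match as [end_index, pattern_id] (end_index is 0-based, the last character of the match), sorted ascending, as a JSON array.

Build automaton:
Trie (insert patterns):
  0='ε' goto a→8 c→1 d→5
  1='c' goto d→2
  2='cd' goto a→3
  3='cda' goto c→4
  4='cdac' goto ·  [P0 ends]
  5='d' goto a→13 d→6
  6='dd' goto a→7
  7='dda' goto ·  [P1 ends]
  8='a' goto b→9
  9='ab' goto e→10
  10='abe' goto d→11
  11='abed' goto c→12
  12='abedc' goto ·  [P2 ends]
  13='da' goto ·  [P3 ends]

BFS fail/out derivation:
  fail(1) 'c': from fail(0)=0 chase 'c': 0 ⇒ 0;  out=∅∪out(0)=∅
  fail(5) 'd': from fail(0)=0 chase 'd': 0 ⇒ 0;  out=∅∪out(0)=∅
  fail(8) 'a': from fail(0)=0 chase 'a': 0 ⇒ 0;  out=∅∪out(0)=∅
  fail(2) 'cd': from fail(1)=0 chase 'd': 0 ⇒ 5;  out=∅∪out(5)=∅
  fail(6) 'dd': from fail(5)=0 chase 'd': 0 ⇒ 5;  out=∅∪out(5)=∅
  fail(9) 'ab': from fail(8)=0 chase 'b': 0 ⇒ 0;  out=∅∪out(0)=∅
  fail(13) 'da': from fail(5)=0 chase 'a': 0 ⇒ 8;  out={3}∪out(8)={3}
  fail(3) 'cda': from fail(2)=5 chase 'a': 5 ⇒ 13;  out=∅∪out(13)={3}
  fail(7) 'dda': from fail(6)=5 chase 'a': 5 ⇒ 13;  out={1}∪out(13)={1,3}
  fail(10) 'abe': from fail(9)=0 chase 'e': 0 ⇒ 0;  out=∅∪out(0)=∅
  fail(4) 'cdac': from fail(3)=13 chase 'c': 13→8→0 ⇒ 1;  out={0}∪out(1)={0}
  fail(11) 'abed': from fail(10)=0 chase 'd': 0 ⇒ 5;  out=∅∪out(5)=∅
  fail(12) 'abedc': from fail(11)=5 chase 'c': 5→0 ⇒ 1;  out={2}∪out(1)={2}

Scan:
i=0 'a': node 0→8
i=1 'a': node 8→8 (fail-walked)
i=2 'a': node 8→8 (fail-walked)
i=3 'b': node 8→9
i=4 'e': node 9→10
i=5 'd': node 10→11
i=6 'c': node 11→12  ** P2@[2:6]
i=7 'e': node 12→0 (fail-walked)
i=8 'a': node 0→8
i=9 'd': node 8→5 (fail-walked)
i=10 'a': node 5→13  ** P3@[9:10]
i=11 'e': node 13→0 (fail-walked)
i=12 'e': node 0→0
i=13 'd': node 0→5
i=14 'd': node 5→6
i=15 'a': node 6→7  ** P1@[13:15],P3@[14:15]
i=16 'b': node 7→9 (fail-walked)
i=17 'e': node 9→10
i=18 'a': node 10→8 (fail-walked)
i=19 'b': node 8→9
i=20 'e': node 9→10
i=21 'd': node 10→11
i=22 'c': node 11→12  ** P2@[18:22]
i=23 'd': node 12→2 (fail-walked)
i=24 'd': node 2→6 (fail-walked)
i=25 'a': node 6→7  ** P1@[23:25],P3@[24:25]
i=26 'c': node 7→1 (fail-walked)
i=27 'd': node 1→2
i=28 'a': node 2→3  ** P3@[27:28]

Result: [[6,2],[10,3],[15,1],[15,3],[22,2],[25,1],[25,3],[28,3]]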